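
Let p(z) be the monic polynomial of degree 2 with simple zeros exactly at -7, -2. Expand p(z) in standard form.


The polynomial is p(z) = ∏_{α ∈ S} (z − α), where S = {-7, -2}.
Expanding the product yields: p(z) = z^2 + 9·z + 14.
The resulting polynomial has degree 2 and real coefficients as required.

p(z) = z^2 + 9·z + 14.


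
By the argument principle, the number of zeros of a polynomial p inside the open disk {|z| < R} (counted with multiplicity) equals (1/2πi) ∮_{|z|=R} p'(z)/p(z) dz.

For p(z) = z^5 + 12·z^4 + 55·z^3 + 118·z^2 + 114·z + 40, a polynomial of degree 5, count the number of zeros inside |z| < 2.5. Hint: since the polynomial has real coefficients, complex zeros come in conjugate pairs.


The zeros of p are: -4, -1, (-3 + 1i), (-3 - 1i), -1.
Their magnitudes are: 4, 1, 3.162, 3.162, 1.
Zeros with |z| < R = 2.5: -1, -1.
Count = 2.
By the argument principle, (1/2πi) ∮_{|z|=R} p'(z)/p(z) dz equals exactly this count.

Number of zeros inside |z| < 2.5: 2.


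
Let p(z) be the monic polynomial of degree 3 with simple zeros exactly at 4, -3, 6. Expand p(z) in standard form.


The polynomial is p(z) = ∏_{α ∈ S} (z − α), where S = {4, -3, 6}.
Expanding the product yields: p(z) = z^3 -7·z^2 -6·z + 72.
The resulting polynomial has degree 3 and real coefficients as required.

p(z) = z^3 -7·z^2 -6·z + 72.


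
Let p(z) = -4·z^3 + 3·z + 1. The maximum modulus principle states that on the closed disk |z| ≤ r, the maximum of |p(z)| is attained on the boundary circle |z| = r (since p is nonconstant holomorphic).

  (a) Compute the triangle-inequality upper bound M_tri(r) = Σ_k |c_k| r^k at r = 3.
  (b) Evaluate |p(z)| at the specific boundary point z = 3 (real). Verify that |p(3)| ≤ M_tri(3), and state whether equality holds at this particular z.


Coefficients: c_0 = 1, c_1 = 3, c_2 = 0, c_3 = -4. Radius r = 3.
Part (a). Triangle bound: M_tri(r) = Σ_k |c_k| r^k
  = |1|·3^0 + |3|·3^1 + |0|·3^2 + |-4|·3^3
  = 1 + 9 + 0 + 108 = 118.
This bounds M(r) := max_{|z|=r} |p(z)| from above; equality holds iff all terms c_k z^k can be made to align in phase at a single z on |z|=r.
Part (b). At z = 3 (real, on the circle |z| = r):
  p(3) = (1)·3^0 + (3)·3^1 + (0)·3^2 + (-4)·3^3 = -98.
  |p(3)| = 98.
Check: |p(3)| = 98 ≤ 118 = M_tri(3). ✓ Equality does not hold at z = 3 (the coefficients have mixed signs, so the terms do not all align in phase there).

M_tri(3) = 118; |p(3)| = 98; equality at z=3: no.


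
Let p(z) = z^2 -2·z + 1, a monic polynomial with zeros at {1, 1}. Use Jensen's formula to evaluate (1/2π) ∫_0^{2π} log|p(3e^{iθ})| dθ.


Zeros: 1, 1; r = 3.
Inside |z| < r: 1, 1. Outside (|z| ≥ r): ∅.
p(0) = 1, so log|p(0)| = log(1) = 0.0000.
Apply Jensen: I(r) = log|p(0)| + Σ_k log(r/|z_k|), summed over zeros inside |z| < r.
  log(r/|z_k|) for z_k = 1: log(3/1) = 1.0986
  log(r/|z_k|) for z_k = 1: log(3/1) = 1.0986
Sum over inside zeros: 2.1972.
I(r) = log|p(0)| + (inside sum) = 0.0000 + 2.1972 = 2.1972.
Closed form (all zeros inside, monic): I(r) = n·log(r) = 2·log(3) = 2.1972. ✓

I(r) ≈ 2.1972.


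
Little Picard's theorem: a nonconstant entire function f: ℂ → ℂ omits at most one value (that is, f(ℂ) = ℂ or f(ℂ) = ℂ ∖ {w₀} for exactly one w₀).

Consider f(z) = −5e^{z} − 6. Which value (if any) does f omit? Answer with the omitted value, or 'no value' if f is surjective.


Little Picard bounds the complement of f(ℂ) to at most one point.
e^{z} is never zero on ℂ, so -5·e^{z} takes every value in ℂ ∖ {0}. Adding -6 shifts the range to ℂ ∖ {-6}. Thus f omits exactly the value -6.

Omitted value: -6.


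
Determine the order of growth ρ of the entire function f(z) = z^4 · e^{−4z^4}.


M(r) = max_{|z|=r} |1|·|z|^4·|e^{−4z^4}| = 1·r^4 · e^{4r^4} (the factors attain their maxima compatibly on |z|=r). Then log M(r) = log 1 + 4·log r + 4r^4, dominated by the last term, so log log M(r) ~ 4·log r. The polynomial factor 1z^4 contributes only a log r term and does not affect the order. ρ = 4.
Therefore ρ = 4.

Order ρ = 4.


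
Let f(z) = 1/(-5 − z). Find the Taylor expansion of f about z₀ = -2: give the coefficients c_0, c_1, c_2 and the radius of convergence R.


Let w = z − z₀, so z = z₀ + w.
Then -5 − z = -5 − (z₀ + w) = (-5 − z₀) − w = -3 − w.
f(z) = 1/(-3 − w) = (1/(-3)) · 1/(1 − w/(-3)) = Σ_{n≥0} w^n / (-3)^(n+1).
So c_n = 1/(-3)^(n+1):
  c_0 = 1/(-3)^1 = -1/3.
  c_1 = 1/(-3)^2 = 1/9.
  c_2 = 1/(-3)^3 = -1/27.
The series is valid for |w/d| < 1, i.e. |z − z₀| < |d|.
Radius of convergence: R = |-5 − z₀| = |-3| = 3 (distance from z₀ to the singularity z = -5).

c_0 = -1/3, c_1 = 1/9, c_2 = -1/27; R = 3.


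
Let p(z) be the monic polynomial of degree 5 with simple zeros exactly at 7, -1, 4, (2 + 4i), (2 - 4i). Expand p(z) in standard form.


The polynomial is p(z) = ∏_{α ∈ S} (z − α), where S = {7, -1, 4, (2 + 4i), (2 - 4i)}.
Expanding the product yields: p(z) = z^5 -14·z^4 + 77·z^3 -240·z^2 + 228·z + 560.
Note conjugate pairs combine to real quadratics: (z − (2+4i))(z − (2−4i)) = z² − 4z + 20.
The resulting polynomial has degree 5 and real coefficients as required.

p(z) = z^5 -14·z^4 + 77·z^3 -240·z^2 + 228·z + 560.


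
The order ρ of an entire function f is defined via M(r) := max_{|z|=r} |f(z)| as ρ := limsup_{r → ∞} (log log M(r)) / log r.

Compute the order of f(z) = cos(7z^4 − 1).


Write cos(w) = (e^{iw} ± e^{−iw})/(2 or 2i), so |cos(w)| ≤ e^{|w|}. With w = 7z^4 − 1, |w| ≤ 7r^4 + 1 on |z|=r, giving M(r) ≤ e^{7r^4 + 1} and ρ ≤ 4. For the lower bound, choose z on |z|=r with 7z^4 purely imaginary of modulus 7r^4; then |cos(7z^4 − 1)| grows like e^{7r^4}/2, so ρ ≥ 4. Hence ρ = 4.
Therefore ρ = 4.

Order ρ = 4.


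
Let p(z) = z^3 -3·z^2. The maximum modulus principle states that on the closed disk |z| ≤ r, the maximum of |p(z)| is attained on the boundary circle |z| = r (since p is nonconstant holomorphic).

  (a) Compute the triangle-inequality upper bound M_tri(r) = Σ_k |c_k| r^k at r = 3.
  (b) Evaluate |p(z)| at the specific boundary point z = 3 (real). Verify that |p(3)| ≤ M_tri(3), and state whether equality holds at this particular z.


Coefficients: c_0 = 0, c_1 = 0, c_2 = -3, c_3 = 1. Radius r = 3.
Part (a). Triangle bound: M_tri(r) = Σ_k |c_k| r^k
  = |0|·3^0 + |0|·3^1 + |-3|·3^2 + |1|·3^3
  = 0 + 0 + 27 + 27 = 54.
This bounds M(r) := max_{|z|=r} |p(z)| from above; equality holds iff all terms c_k z^k can be made to align in phase at a single z on |z|=r.
Part (b). At z = 3 (real, on the circle |z| = r):
  p(3) = (0)·3^0 + (0)·3^1 + (-3)·3^2 + (1)·3^3 = 0.
  |p(3)| = 0.
Check: |p(3)| = 0 ≤ 54 = M_tri(3). ✓ Equality does not hold at z = 3 (the coefficients have mixed signs, so the terms do not all align in phase there).

M_tri(3) = 54; |p(3)| = 0; equality at z=3: no.


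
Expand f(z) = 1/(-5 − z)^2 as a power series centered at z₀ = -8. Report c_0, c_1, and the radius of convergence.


Let w = z − z₀, so z = z₀ + w.
Then -5 − z = -5 − (z₀ + w) = (-5 − z₀) − w = 3 − w.
f(z) = 1/(3 − w)^2 = (1/(3)^2) · (1 − w/(3))^{−2}.
By the binomial series (1−u)^{−2} = Σ_{n≥0} C(n+1, 1) u^n for |u|<1, with u = w/(3):
  c_n = C(n+1, 1) / (3)^(n+2).
  c_0 = 1/(3)^2 = 1/9.
  c_1 = 2/(3)^3 = 2/27.
The series is valid for |w/d| < 1, i.e. |z − z₀| < |d|.
Radius of convergence: R = |-5 − z₀| = |3| = 3 (distance from z₀ to the singularity z = -5).

c_0 = 1/9, c_1 = 2/27; R = 3.


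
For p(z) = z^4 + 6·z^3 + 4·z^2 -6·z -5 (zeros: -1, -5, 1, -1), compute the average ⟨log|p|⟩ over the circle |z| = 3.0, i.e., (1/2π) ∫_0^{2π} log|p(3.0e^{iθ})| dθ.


Zeros: -5, -1, -1, 1; r = 3.0.
Inside |z| < r: -1, -1, 1. Outside (|z| ≥ r): -5.
p(0) = -5, so log|p(0)| = log(5) = 1.6094.
Apply Jensen: I(r) = log|p(0)| + Σ_k log(r/|z_k|), summed over zeros inside |z| < r.
  log(r/|z_k|) for z_k = -1: log(3.0/1) = 1.0986
  log(r/|z_k|) for z_k = 1: log(3.0/1) = 1.0986
  log(r/|z_k|) for z_k = -1: log(3.0/1) = 1.0986
  Outside zeros (-5) contribute nothing to the Jensen sum.
Sum over inside zeros: 3.2958.
I(r) = log|p(0)| + (inside sum) = 1.6094 + 3.2958 = 4.9053.
Note: since some zeros are outside |z| ≤ r, the simplified n·log(r) form does NOT apply — only the inside zeros contribute.

I(r) ≈ 4.9053.


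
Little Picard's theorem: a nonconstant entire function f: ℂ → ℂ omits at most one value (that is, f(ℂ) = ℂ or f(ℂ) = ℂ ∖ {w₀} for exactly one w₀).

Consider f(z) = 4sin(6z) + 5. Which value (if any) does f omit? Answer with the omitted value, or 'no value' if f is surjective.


Little Picard bounds the complement of f(ℂ) to at most one point.
sin is entire and surjective onto ℂ: for every w ∈ ℂ, sin(ζ) = w has a solution ζ ∈ ℂ (e.g., via the complex inverse arcsin). With ζ = 6z this gives z = ζ/(6). Then 4·sin(6z) takes every value in 4·ℂ = ℂ, and adding 5 is a bijection of ℂ. So f is surjective and omits no value. (Note: only on the real line is sin bounded by [−1, 1].)

Omitted value: no value.


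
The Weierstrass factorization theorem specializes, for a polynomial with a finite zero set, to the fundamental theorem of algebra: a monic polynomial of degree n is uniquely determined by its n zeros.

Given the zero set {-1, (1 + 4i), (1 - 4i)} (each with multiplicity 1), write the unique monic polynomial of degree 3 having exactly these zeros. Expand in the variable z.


The polynomial is p(z) = ∏_{α ∈ S} (z − α), where S = {-1, (1 + 4i), (1 - 4i)}.
Expanding the product yields: p(z) = z^3 -z^2 + 15·z + 17.
Note conjugate pairs combine to real quadratics: (z − (1+4i))(z − (1−4i)) = z² − 2z + 17.
The resulting polynomial has degree 3 and real coefficients as required.

p(z) = z^3 -z^2 + 15·z + 17.


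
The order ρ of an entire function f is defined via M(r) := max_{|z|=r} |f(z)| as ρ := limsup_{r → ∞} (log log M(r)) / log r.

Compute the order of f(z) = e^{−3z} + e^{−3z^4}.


Each summand is entire of order 1 and 4 respectively (as in the single-exponential case). The order of a sum is at most the max of the orders, so ρ ≤ 4. For the lower bound: on |z|=r choose arg z so that -3z^4 is real positive; then |e^{-3z^4}| = e^{3r^4} while |e^{-3z}| ≤ e^{3r^1} = o(e^{3r^4}). So |f| ≥ e^{3r^4}(1 − o(1)) and ρ ≥ 4. Hence ρ = max(1, 4) = 4.
Therefore ρ = 4.

Order ρ = 4.


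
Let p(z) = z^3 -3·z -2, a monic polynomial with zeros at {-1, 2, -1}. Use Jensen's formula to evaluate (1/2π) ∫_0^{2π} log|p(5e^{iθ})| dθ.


Zeros: -1, -1, 2; r = 5.
Inside |z| < r: -1, -1, 2. Outside (|z| ≥ r): ∅.
p(0) = -2, so log|p(0)| = log(2) = 0.6931.
Apply Jensen: I(r) = log|p(0)| + Σ_k log(r/|z_k|), summed over zeros inside |z| < r.
  log(r/|z_k|) for z_k = -1: log(5/1) = 1.6094
  log(r/|z_k|) for z_k = 2: log(5/2) = 0.9163
  log(r/|z_k|) for z_k = -1: log(5/1) = 1.6094
Sum over inside zeros: 4.1352.
I(r) = log|p(0)| + (inside sum) = 0.6931 + 4.1352 = 4.8283.
Closed form (all zeros inside, monic): I(r) = n·log(r) = 3·log(5) = 4.8283. ✓

I(r) ≈ 4.8283.


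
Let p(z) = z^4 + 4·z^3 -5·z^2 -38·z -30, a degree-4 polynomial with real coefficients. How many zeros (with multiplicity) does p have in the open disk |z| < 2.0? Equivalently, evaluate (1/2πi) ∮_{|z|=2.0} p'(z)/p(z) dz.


The zeros of p are: -1, 3, (-3 + 1i), (-3 - 1i).
Their magnitudes are: 1, 3, 3.162, 3.162.
Zeros with |z| < R = 2.0: -1.
Count = 1.
By the argument principle, (1/2πi) ∮_{|z|=R} p'(z)/p(z) dz equals exactly this count.

Number of zeros inside |z| < 2.0: 1.


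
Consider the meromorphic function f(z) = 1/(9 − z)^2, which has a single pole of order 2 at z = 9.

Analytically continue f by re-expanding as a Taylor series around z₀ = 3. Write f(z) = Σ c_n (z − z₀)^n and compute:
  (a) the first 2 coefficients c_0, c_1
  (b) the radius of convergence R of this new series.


Let w = z − z₀, so z = z₀ + w.
Then 9 − z = 9 − (z₀ + w) = (9 − z₀) − w = 6 − w.
f(z) = 1/(6 − w)^2 = (1/(6)^2) · (1 − w/(6))^{−2}.
By the binomial series (1−u)^{−2} = Σ_{n≥0} C(n+1, 1) u^n for |u|<1, with u = w/(6):
  c_n = C(n+1, 1) / (6)^(n+2).
  c_0 = 1/(6)^2 = 1/36.
  c_1 = 2/(6)^3 = 1/108.
The series is valid for |w/d| < 1, i.e. |z − z₀| < |d|.
Radius of convergence: R = |9 − z₀| = |6| = 6 (distance from z₀ to the singularity z = 9).

c_0 = 1/36, c_1 = 1/108; R = 6.


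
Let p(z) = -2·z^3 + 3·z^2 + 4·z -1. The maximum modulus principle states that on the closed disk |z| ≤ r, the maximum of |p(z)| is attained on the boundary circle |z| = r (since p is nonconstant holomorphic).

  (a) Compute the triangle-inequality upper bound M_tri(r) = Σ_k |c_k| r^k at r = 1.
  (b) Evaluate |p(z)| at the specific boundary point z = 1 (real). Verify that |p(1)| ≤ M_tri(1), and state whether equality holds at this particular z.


Coefficients: c_0 = -1, c_1 = 4, c_2 = 3, c_3 = -2. Radius r = 1.
Part (a). Triangle bound: M_tri(r) = Σ_k |c_k| r^k
  = |-1|·1^0 + |4|·1^1 + |3|·1^2 + |-2|·1^3
  = 1 + 4 + 3 + 2 = 10.
This bounds M(r) := max_{|z|=r} |p(z)| from above; equality holds iff all terms c_k z^k can be made to align in phase at a single z on |z|=r.
Part (b). At z = 1 (real, on the circle |z| = r):
  p(1) = (-1)·1^0 + (4)·1^1 + (3)·1^2 + (-2)·1^3 = 4.
  |p(1)| = 4.
Check: |p(1)| = 4 ≤ 10 = M_tri(1). ✓ Equality does not hold at z = 1 (the coefficients have mixed signs, so the terms do not all align in phase there).

M_tri(1) = 10; |p(1)| = 4; equality at z=1: no.


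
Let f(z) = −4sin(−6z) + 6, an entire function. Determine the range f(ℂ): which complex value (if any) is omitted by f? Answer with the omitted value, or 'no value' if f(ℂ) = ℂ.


Little Picard bounds the complement of f(ℂ) to at most one point.
sin is entire and surjective onto ℂ: for every w ∈ ℂ, sin(ζ) = w has a solution ζ ∈ ℂ (e.g., via the complex inverse arcsin). With ζ = −6z this gives z = ζ/(-6). Then -4·sin(−6z) takes every value in -4·ℂ = ℂ, and adding 6 is a bijection of ℂ. So f is surjective and omits no value. (Note: only on the real line is sin bounded by [−1, 1].)

Omitted value: no value.


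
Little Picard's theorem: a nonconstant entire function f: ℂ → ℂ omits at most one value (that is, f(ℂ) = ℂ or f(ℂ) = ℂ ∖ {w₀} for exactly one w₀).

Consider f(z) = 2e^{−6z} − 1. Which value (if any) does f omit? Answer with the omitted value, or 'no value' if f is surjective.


Little Picard bounds the complement of f(ℂ) to at most one point.
e^{−6z} is never zero on ℂ, so 2·e^{−6z} takes every value in ℂ ∖ {0}. Adding -1 shifts the range to ℂ ∖ {-1}. Thus f omits exactly the value -1.

Omitted value: -1.


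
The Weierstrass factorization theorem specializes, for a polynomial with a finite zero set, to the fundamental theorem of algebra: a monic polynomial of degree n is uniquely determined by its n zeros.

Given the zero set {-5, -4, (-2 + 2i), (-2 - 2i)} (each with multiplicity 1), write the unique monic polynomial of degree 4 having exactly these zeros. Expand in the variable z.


The polynomial is p(z) = ∏_{α ∈ S} (z − α), where S = {-5, -4, (-2 + 2i), (-2 - 2i)}.
Expanding the product yields: p(z) = z^4 + 13·z^3 + 64·z^2 + 152·z + 160.
Note conjugate pairs combine to real quadratics: (z − (-2+2i))(z − (-2−2i)) = z² + 4z + 8.
The resulting polynomial has degree 4 and real coefficients as required.

p(z) = z^4 + 13·z^3 + 64·z^2 + 152·z + 160.


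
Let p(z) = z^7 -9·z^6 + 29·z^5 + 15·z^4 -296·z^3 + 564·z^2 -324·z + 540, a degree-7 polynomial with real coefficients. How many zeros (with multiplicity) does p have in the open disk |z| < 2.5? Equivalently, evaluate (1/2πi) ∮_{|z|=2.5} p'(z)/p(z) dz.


The zeros of p are: (0 + 1i), (0 - 1i), -3, (3 + 1i), (3 - 1i), (3 + 3i), (3 - 3i).
Their magnitudes are: 1, 1, 3, 3.162, 3.162, 4.243, 4.243.
Zeros with |z| < R = 2.5: (0 + 1i), (0 - 1i).
Count = 2.
By the argument principle, (1/2πi) ∮_{|z|=R} p'(z)/p(z) dz equals exactly this count.

Number of zeros inside |z| < 2.5: 2.


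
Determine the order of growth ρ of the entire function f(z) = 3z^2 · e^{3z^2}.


M(r) = max_{|z|=r} |3|·|z|^2·|e^{3z^2}| = 3·r^2 · e^{3r^2} (the factors attain their maxima compatibly on |z|=r). Then log M(r) = log 3 + 2·log r + 3r^2, dominated by the last term, so log log M(r) ~ 2·log r. The polynomial factor 3z^2 contributes only a log r term and does not affect the order. ρ = 2.
Therefore ρ = 2.

Order ρ = 2.


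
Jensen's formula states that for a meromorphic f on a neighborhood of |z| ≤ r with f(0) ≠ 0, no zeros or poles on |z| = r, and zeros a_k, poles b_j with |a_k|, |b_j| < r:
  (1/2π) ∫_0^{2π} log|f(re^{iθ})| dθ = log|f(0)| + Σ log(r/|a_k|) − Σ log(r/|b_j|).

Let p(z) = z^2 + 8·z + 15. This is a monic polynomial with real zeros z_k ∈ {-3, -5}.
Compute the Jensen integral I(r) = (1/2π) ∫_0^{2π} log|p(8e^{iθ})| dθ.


Zeros: -5, -3; r = 8.
Inside |z| < r: -5, -3. Outside (|z| ≥ r): ∅.
p(0) = 15, so log|p(0)| = log(15) = 2.7081.
Apply Jensen: I(r) = log|p(0)| + Σ_k log(r/|z_k|), summed over zeros inside |z| < r.
  log(r/|z_k|) for z_k = -3: log(8/3) = 0.9808
  log(r/|z_k|) for z_k = -5: log(8/5) = 0.4700
Sum over inside zeros: 1.4508.
I(r) = log|p(0)| + (inside sum) = 2.7081 + 1.4508 = 4.1589.
Closed form (all zeros inside, monic): I(r) = n·log(r) = 2·log(8) = 4.1589. ✓

I(r) ≈ 4.1589.


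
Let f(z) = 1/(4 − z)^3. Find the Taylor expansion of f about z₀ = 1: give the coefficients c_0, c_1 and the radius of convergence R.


Let w = z − z₀, so z = z₀ + w.
Then 4 − z = 4 − (z₀ + w) = (4 − z₀) − w = 3 − w.
f(z) = 1/(3 − w)^3 = (1/(3)^3) · (1 − w/(3))^{−3}.
By the binomial series (1−u)^{−3} = Σ_{n≥0} C(n+2, 2) u^n for |u|<1, with u = w/(3):
  c_n = C(n+2, 2) / (3)^(n+3).
  c_0 = 1/(3)^3 = 1/27.
  c_1 = 3/(3)^4 = 1/27.
The series is valid for |w/d| < 1, i.e. |z − z₀| < |d|.
Radius of convergence: R = |4 − z₀| = |3| = 3 (distance from z₀ to the singularity z = 4).

c_0 = 1/27, c_1 = 1/27; R = 3.


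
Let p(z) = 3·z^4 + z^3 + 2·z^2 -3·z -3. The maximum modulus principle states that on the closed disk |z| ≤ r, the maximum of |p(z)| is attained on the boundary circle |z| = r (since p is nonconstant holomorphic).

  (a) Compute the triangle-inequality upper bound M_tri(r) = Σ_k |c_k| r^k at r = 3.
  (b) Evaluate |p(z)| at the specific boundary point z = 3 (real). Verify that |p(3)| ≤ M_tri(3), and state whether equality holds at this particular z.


Coefficients: c_0 = -3, c_1 = -3, c_2 = 2, c_3 = 1, c_4 = 3. Radius r = 3.
Part (a). Triangle bound: M_tri(r) = Σ_k |c_k| r^k
  = |-3|·3^0 + |-3|·3^1 + |2|·3^2 + |1|·3^3 + |3|·3^4
  = 3 + 9 + 18 + 27 + 243 = 300.
This bounds M(r) := max_{|z|=r} |p(z)| from above; equality holds iff all terms c_k z^k can be made to align in phase at a single z on |z|=r.
Part (b). At z = 3 (real, on the circle |z| = r):
  p(3) = (-3)·3^0 + (-3)·3^1 + (2)·3^2 + (1)·3^3 + (3)·3^4 = 276.
  |p(3)| = 276.
Check: |p(3)| = 276 ≤ 300 = M_tri(3). ✓ Equality does not hold at z = 3 (the coefficients have mixed signs, so the terms do not all align in phase there).

M_tri(3) = 300; |p(3)| = 276; equality at z=3: no.


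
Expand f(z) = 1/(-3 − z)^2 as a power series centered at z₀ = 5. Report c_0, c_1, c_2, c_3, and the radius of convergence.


Let w = z − z₀, so z = z₀ + w.
Then -3 − z = -3 − (z₀ + w) = (-3 − z₀) − w = -8 − w.
f(z) = 1/(-8 − w)^2 = (1/(-8)^2) · (1 − w/(-8))^{−2}.
By the binomial series (1−u)^{−2} = Σ_{n≥0} C(n+1, 1) u^n for |u|<1, with u = w/(-8):
  c_n = C(n+1, 1) / (-8)^(n+2).
  c_0 = 1/(-8)^2 = 1/64.
  c_1 = 2/(-8)^3 = -1/256.
  c_2 = 3/(-8)^4 = 3/4096.
  c_3 = 4/(-8)^5 = -1/8192.
The series is valid for |w/d| < 1, i.e. |z − z₀| < |d|.
Radius of convergence: R = |-3 − z₀| = |-8| = 8 (distance from z₀ to the singularity z = -3).

c_0 = 1/64, c_1 = -1/256, c_2 = 3/4096, c_3 = -1/8192; R = 8.


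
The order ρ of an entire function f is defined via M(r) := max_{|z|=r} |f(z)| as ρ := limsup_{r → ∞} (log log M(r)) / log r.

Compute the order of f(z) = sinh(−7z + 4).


sinh(w) is a linear combination of e^{iw} and e^{−iw} (or e^w, e^{−w} in the hyperbolic case), so |sinh(w)| ≤ e^{|w|}. With w = −7z + 4, |w| ≤ 7|z| + 4 = 7r + 4 on |z| = r, giving M(r) ≤ e^{7r + 4}, so ρ ≤ 1. On a suitable ray (z = it for sin/cos; z = t for sinh/cosh, t real → ∞), |sinh(−7z + 4)| grows like e^{7|t|}/2, so ρ ≥ 1. Hence ρ = 1.
Therefore ρ = 1.

Order ρ = 1.


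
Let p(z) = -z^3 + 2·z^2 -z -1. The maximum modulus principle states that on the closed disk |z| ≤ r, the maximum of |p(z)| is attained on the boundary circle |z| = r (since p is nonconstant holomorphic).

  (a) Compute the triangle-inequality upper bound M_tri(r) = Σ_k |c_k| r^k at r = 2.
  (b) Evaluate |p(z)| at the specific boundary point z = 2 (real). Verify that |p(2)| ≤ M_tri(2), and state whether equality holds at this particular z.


Coefficients: c_0 = -1, c_1 = -1, c_2 = 2, c_3 = -1. Radius r = 2.
Part (a). Triangle bound: M_tri(r) = Σ_k |c_k| r^k
  = |-1|·2^0 + |-1|·2^1 + |2|·2^2 + |-1|·2^3
  = 1 + 2 + 8 + 8 = 19.
This bounds M(r) := max_{|z|=r} |p(z)| from above; equality holds iff all terms c_k z^k can be made to align in phase at a single z on |z|=r.
Part (b). At z = 2 (real, on the circle |z| = r):
  p(2) = (-1)·2^0 + (-1)·2^1 + (2)·2^2 + (-1)·2^3 = -3.
  |p(2)| = 3.
Check: |p(2)| = 3 ≤ 19 = M_tri(2). ✓ Equality does not hold at z = 2 (the coefficients have mixed signs, so the terms do not all align in phase there).

M_tri(2) = 19; |p(2)| = 3; equality at z=2: no.


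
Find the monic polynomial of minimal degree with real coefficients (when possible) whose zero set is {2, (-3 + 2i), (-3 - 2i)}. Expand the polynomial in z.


The polynomial is p(z) = ∏_{α ∈ S} (z − α), where S = {2, (-3 + 2i), (-3 - 2i)}.
Expanding the product yields: p(z) = z^3 + 4·z^2 + z -26.
Note conjugate pairs combine to real quadratics: (z − (-3+2i))(z − (-3−2i)) = z² + 6z + 13.
The resulting polynomial has degree 3 and real coefficients as required.

p(z) = z^3 + 4·z^2 + z -26.


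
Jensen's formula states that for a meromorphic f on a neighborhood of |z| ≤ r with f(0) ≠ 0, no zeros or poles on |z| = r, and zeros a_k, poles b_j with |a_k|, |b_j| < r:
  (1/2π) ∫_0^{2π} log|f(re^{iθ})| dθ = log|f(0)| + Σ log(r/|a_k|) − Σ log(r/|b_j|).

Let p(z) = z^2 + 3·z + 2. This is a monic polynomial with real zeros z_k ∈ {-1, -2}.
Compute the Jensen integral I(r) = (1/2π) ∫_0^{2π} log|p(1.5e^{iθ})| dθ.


Zeros: -2, -1; r = 1.5.
Inside |z| < r: -1. Outside (|z| ≥ r): -2.
p(0) = 2, so log|p(0)| = log(2) = 0.6931.
Apply Jensen: I(r) = log|p(0)| + Σ_k log(r/|z_k|), summed over zeros inside |z| < r.
  log(r/|z_k|) for z_k = -1: log(1.5/1) = 0.4055
  Outside zeros (-2) contribute nothing to the Jensen sum.
Sum over inside zeros: 0.4055.
I(r) = log|p(0)| + (inside sum) = 0.6931 + 0.4055 = 1.0986.
Note: since some zeros are outside |z| ≤ r, the simplified n·log(r) form does NOT apply — only the inside zeros contribute.

I(r) ≈ 1.0986.


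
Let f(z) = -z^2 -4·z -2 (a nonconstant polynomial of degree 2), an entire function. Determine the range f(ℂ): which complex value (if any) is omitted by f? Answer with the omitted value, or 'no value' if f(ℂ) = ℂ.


Little Picard bounds the complement of f(ℂ) to at most one point.
For every w ∈ ℂ, the equation p(z) − w = 0 is a nonconstant polynomial in z and hence has at least one root by the fundamental theorem of algebra. So p is surjective onto ℂ, omitting no value.

Omitted value: no value.


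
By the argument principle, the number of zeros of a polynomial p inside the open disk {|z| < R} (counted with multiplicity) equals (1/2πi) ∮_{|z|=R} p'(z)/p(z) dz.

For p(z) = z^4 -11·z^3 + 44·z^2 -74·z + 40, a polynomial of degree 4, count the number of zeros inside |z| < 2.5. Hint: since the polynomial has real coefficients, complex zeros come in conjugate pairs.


The zeros of p are: 1, (3 + 1i), (3 - 1i), 4.
Their magnitudes are: 1, 3.162, 3.162, 4.
Zeros with |z| < R = 2.5: 1.
Count = 1.
By the argument principle, (1/2πi) ∮_{|z|=R} p'(z)/p(z) dz equals exactly this count.

Number of zeros inside |z| < 2.5: 1.


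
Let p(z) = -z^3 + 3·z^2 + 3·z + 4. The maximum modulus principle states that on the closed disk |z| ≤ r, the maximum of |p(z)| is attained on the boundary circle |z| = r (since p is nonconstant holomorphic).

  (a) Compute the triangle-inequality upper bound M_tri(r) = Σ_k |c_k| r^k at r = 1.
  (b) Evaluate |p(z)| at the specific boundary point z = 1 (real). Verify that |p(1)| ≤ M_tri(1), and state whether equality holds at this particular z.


Coefficients: c_0 = 4, c_1 = 3, c_2 = 3, c_3 = -1. Radius r = 1.
Part (a). Triangle bound: M_tri(r) = Σ_k |c_k| r^k
  = |4|·1^0 + |3|·1^1 + |3|·1^2 + |-1|·1^3
  = 4 + 3 + 3 + 1 = 11.
This bounds M(r) := max_{|z|=r} |p(z)| from above; equality holds iff all terms c_k z^k can be made to align in phase at a single z on |z|=r.
Part (b). At z = 1 (real, on the circle |z| = r):
  p(1) = (4)·1^0 + (3)·1^1 + (3)·1^2 + (-1)·1^3 = 9.
  |p(1)| = 9.
Check: |p(1)| = 9 ≤ 11 = M_tri(1). ✓ Equality does not hold at z = 1 (the coefficients have mixed signs, so the terms do not all align in phase there).

M_tri(1) = 11; |p(1)| = 9; equality at z=1: no.


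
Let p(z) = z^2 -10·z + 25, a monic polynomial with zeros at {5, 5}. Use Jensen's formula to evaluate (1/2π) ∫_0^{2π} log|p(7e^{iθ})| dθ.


Zeros: 5, 5; r = 7.
Inside |z| < r: 5, 5. Outside (|z| ≥ r): ∅.
p(0) = 25, so log|p(0)| = log(25) = 3.2189.
Apply Jensen: I(r) = log|p(0)| + Σ_k log(r/|z_k|), summed over zeros inside |z| < r.
  log(r/|z_k|) for z_k = 5: log(7/5) = 0.3365
  log(r/|z_k|) for z_k = 5: log(7/5) = 0.3365
Sum over inside zeros: 0.6729.
I(r) = log|p(0)| + (inside sum) = 3.2189 + 0.6729 = 3.8918.
Closed form (all zeros inside, monic): I(r) = n·log(r) = 2·log(7) = 3.8918. ✓

I(r) ≈ 3.8918.


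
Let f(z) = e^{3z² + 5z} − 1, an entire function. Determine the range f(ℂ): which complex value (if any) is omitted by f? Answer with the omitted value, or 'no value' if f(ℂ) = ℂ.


Little Picard bounds the complement of f(ℂ) to at most one point.
The exponent g(z) = 3z² + 5z is a nonconstant polynomial, hence surjective onto ℂ. So e^{g(z)} takes every value in {e^w : w ∈ ℂ} = ℂ ∖ {0}. Adding -1 shifts the range to ℂ ∖ {-1}. f omits exactly -1.

Omitted value: -1.


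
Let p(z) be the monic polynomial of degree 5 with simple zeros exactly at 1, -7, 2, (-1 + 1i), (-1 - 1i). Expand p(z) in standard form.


The polynomial is p(z) = ∏_{α ∈ S} (z − α), where S = {1, -7, 2, (-1 + 1i), (-1 - 1i)}.
Expanding the product yields: p(z) = z^5 + 6·z^4 -9·z^3 -16·z^2 -10·z + 28.
Note conjugate pairs combine to real quadratics: (z − (-1+1i))(z − (-1−1i)) = z² + 2z + 2.
The resulting polynomial has degree 5 and real coefficients as required.

p(z) = z^5 + 6·z^4 -9·z^3 -16·z^2 -10·z + 28.


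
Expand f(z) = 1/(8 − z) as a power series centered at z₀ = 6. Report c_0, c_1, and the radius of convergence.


Let w = z − z₀, so z = z₀ + w.
Then 8 − z = 8 − (z₀ + w) = (8 − z₀) − w = 2 − w.
f(z) = 1/(2 − w) = (1/(2)) · 1/(1 − w/(2)) = Σ_{n≥0} w^n / (2)^(n+1).
So c_n = 1/(2)^(n+1):
  c_0 = 1/(2)^1 = 1/2.
  c_1 = 1/(2)^2 = 1/4.
The series is valid for |w/d| < 1, i.e. |z − z₀| < |d|.
Radius of convergence: R = |8 − z₀| = |2| = 2 (distance from z₀ to the singularity z = 8).

c_0 = 1/2, c_1 = 1/4; R = 2.


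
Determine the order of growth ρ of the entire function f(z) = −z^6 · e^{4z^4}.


M(r) = max_{|z|=r} |-1|·|z|^6·|e^{4z^4}| = 1·r^6 · e^{4r^4} (the factors attain their maxima compatibly on |z|=r). Then log M(r) = log 1 + 6·log r + 4r^4, dominated by the last term, so log log M(r) ~ 4·log r. The polynomial factor -1z^6 contributes only a log r term and does not affect the order. ρ = 4.
Therefore ρ = 4.

Order ρ = 4.


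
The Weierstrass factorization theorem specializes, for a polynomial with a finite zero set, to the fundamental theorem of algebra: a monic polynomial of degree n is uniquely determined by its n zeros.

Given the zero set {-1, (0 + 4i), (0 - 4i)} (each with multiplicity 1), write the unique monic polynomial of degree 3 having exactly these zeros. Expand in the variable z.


The polynomial is p(z) = ∏_{α ∈ S} (z − α), where S = {-1, (0 + 4i), (0 - 4i)}.
Expanding the product yields: p(z) = z^3 + z^2 + 16·z + 16.
Note conjugate pairs combine to real quadratics: (z − (0+4i))(z − (0−4i)) = z² + 16.
The resulting polynomial has degree 3 and real coefficients as required.

p(z) = z^3 + z^2 + 16·z + 16.


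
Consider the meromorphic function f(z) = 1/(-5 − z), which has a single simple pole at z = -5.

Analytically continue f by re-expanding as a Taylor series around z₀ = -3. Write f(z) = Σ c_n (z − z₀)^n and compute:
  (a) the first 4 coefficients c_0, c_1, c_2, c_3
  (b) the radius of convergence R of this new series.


Let w = z − z₀, so z = z₀ + w.
Then -5 − z = -5 − (z₀ + w) = (-5 − z₀) − w = -2 − w.
f(z) = 1/(-2 − w) = (1/(-2)) · 1/(1 − w/(-2)) = Σ_{n≥0} w^n / (-2)^(n+1).
So c_n = 1/(-2)^(n+1):
  c_0 = 1/(-2)^1 = -1/2.
  c_1 = 1/(-2)^2 = 1/4.
  c_2 = 1/(-2)^3 = -1/8.
  c_3 = 1/(-2)^4 = 1/16.
The series is valid for |w/d| < 1, i.e. |z − z₀| < |d|.
Radius of convergence: R = |-5 − z₀| = |-2| = 2 (distance from z₀ to the singularity z = -5).

c_0 = -1/2, c_1 = 1/4, c_2 = -1/8, c_3 = 1/16; R = 2.


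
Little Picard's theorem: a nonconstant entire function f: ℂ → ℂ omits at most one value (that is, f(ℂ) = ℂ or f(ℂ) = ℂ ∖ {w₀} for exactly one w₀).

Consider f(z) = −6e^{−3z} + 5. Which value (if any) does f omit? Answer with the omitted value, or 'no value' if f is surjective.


Little Picard bounds the complement of f(ℂ) to at most one point.
e^{−3z} is never zero on ℂ, so -6·e^{−3z} takes every value in ℂ ∖ {0}. Adding 5 shifts the range to ℂ ∖ {5}. Thus f omits exactly the value 5.

Omitted value: 5.


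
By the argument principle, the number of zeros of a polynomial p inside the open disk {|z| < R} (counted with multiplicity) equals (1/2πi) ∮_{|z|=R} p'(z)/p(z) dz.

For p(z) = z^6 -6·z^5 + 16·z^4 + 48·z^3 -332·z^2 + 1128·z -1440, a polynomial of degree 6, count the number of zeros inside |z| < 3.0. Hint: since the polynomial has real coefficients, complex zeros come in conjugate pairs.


The zeros of p are: -4, (3 + 3i), (3 - 3i), (1 + 3i), (1 - 3i), 2.
Their magnitudes are: 4, 4.243, 4.243, 3.162, 3.162, 2.
Zeros with |z| < R = 3.0: 2.
Count = 1.
By the argument principle, (1/2πi) ∮_{|z|=R} p'(z)/p(z) dz equals exactly this count.

Number of zeros inside |z| < 3.0: 1.


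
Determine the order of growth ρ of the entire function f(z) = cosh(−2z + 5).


cosh(w) is a linear combination of e^{iw} and e^{−iw} (or e^w, e^{−w} in the hyperbolic case), so |cosh(w)| ≤ e^{|w|}. With w = −2z + 5, |w| ≤ 2|z| + 5 = 2r + 5 on |z| = r, giving M(r) ≤ e^{2r + 5}, so ρ ≤ 1. On a suitable ray (z = it for sin/cos; z = t for sinh/cosh, t real → ∞), |cosh(−2z + 5)| grows like e^{2|t|}/2, so ρ ≥ 1. Hence ρ = 1.
Therefore ρ = 1.

Order ρ = 1.


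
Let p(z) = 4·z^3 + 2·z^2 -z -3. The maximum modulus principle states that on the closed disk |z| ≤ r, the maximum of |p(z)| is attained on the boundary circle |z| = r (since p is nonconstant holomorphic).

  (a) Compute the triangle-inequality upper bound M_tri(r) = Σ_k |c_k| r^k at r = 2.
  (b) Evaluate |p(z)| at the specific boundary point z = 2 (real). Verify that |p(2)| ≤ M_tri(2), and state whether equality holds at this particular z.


Coefficients: c_0 = -3, c_1 = -1, c_2 = 2, c_3 = 4. Radius r = 2.
Part (a). Triangle bound: M_tri(r) = Σ_k |c_k| r^k
  = |-3|·2^0 + |-1|·2^1 + |2|·2^2 + |4|·2^3
  = 3 + 2 + 8 + 32 = 45.
This bounds M(r) := max_{|z|=r} |p(z)| from above; equality holds iff all terms c_k z^k can be made to align in phase at a single z on |z|=r.
Part (b). At z = 2 (real, on the circle |z| = r):
  p(2) = (-3)·2^0 + (-1)·2^1 + (2)·2^2 + (4)·2^3 = 35.
  |p(2)| = 35.
Check: |p(2)| = 35 ≤ 45 = M_tri(2). ✓ Equality does not hold at z = 2 (the coefficients have mixed signs, so the terms do not all align in phase there).

M_tri(2) = 45; |p(2)| = 35; equality at z=2: no.


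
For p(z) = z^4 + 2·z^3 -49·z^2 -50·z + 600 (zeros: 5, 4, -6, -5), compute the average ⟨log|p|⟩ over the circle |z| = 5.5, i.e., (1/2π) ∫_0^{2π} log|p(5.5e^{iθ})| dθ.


Zeros: -6, -5, 4, 5; r = 5.5.
Inside |z| < r: -5, 4, 5. Outside (|z| ≥ r): -6.
p(0) = 600, so log|p(0)| = log(600) = 6.3969.
Apply Jensen: I(r) = log|p(0)| + Σ_k log(r/|z_k|), summed over zeros inside |z| < r.
  log(r/|z_k|) for z_k = 5: log(5.5/5) = 0.0953
  log(r/|z_k|) for z_k = 4: log(5.5/4) = 0.3185
  log(r/|z_k|) for z_k = -5: log(5.5/5) = 0.0953
  Outside zeros (-6) contribute nothing to the Jensen sum.
Sum over inside zeros: 0.5091.
I(r) = log|p(0)| + (inside sum) = 6.3969 + 0.5091 = 6.9060.
Note: since some zeros are outside |z| ≤ r, the simplified n·log(r) form does NOT apply — only the inside zeros contribute.

I(r) ≈ 6.9060.


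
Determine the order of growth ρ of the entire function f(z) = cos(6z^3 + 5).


Write cos(w) = (e^{iw} ± e^{−iw})/(2 or 2i), so |cos(w)| ≤ e^{|w|}. With w = 6z^3 + 5, |w| ≤ 6r^3 + 5 on |z|=r, giving M(r) ≤ e^{6r^3 + 5} and ρ ≤ 3. For the lower bound, choose z on |z|=r with 6z^3 purely imaginary of modulus 6r^3; then |cos(6z^3 + 5)| grows like e^{6r^3}/2, so ρ ≥ 3. Hence ρ = 3.
Therefore ρ = 3.

Order ρ = 3.


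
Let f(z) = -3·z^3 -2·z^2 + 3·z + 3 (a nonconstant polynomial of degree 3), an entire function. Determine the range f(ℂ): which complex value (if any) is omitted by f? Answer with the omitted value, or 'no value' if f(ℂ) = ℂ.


Little Picard bounds the complement of f(ℂ) to at most one point.
For every w ∈ ℂ, the equation p(z) − w = 0 is a nonconstant polynomial in z and hence has at least one root by the fundamental theorem of algebra. So p is surjective onto ℂ, omitting no value.

Omitted value: no value.


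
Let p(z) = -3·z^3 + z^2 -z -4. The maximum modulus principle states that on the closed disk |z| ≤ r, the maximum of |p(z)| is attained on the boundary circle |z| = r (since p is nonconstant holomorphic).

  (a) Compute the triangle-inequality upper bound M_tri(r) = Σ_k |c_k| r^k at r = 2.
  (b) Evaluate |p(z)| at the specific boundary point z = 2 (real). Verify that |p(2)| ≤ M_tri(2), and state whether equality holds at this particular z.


Coefficients: c_0 = -4, c_1 = -1, c_2 = 1, c_3 = -3. Radius r = 2.
Part (a). Triangle bound: M_tri(r) = Σ_k |c_k| r^k
  = |-4|·2^0 + |-1|·2^1 + |1|·2^2 + |-3|·2^3
  = 4 + 2 + 4 + 24 = 34.
This bounds M(r) := max_{|z|=r} |p(z)| from above; equality holds iff all terms c_k z^k can be made to align in phase at a single z on |z|=r.
Part (b). At z = 2 (real, on the circle |z| = r):
  p(2) = (-4)·2^0 + (-1)·2^1 + (1)·2^2 + (-3)·2^3 = -26.
  |p(2)| = 26.
Check: |p(2)| = 26 ≤ 34 = M_tri(2). ✓ Equality does not hold at z = 2 (the coefficients have mixed signs, so the terms do not all align in phase there).

M_tri(2) = 34; |p(2)| = 26; equality at z=2: no.


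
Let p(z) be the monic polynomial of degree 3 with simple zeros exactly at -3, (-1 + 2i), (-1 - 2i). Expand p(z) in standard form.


The polynomial is p(z) = ∏_{α ∈ S} (z − α), where S = {-3, (-1 + 2i), (-1 - 2i)}.
Expanding the product yields: p(z) = z^3 + 5·z^2 + 11·z + 15.
Note conjugate pairs combine to real quadratics: (z − (-1+2i))(z − (-1−2i)) = z² + 2z + 5.
The resulting polynomial has degree 3 and real coefficients as required.

p(z) = z^3 + 5·z^2 + 11·z + 15.


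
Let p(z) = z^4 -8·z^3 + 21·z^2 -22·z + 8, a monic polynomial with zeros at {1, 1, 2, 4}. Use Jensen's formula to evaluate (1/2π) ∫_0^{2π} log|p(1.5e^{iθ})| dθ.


Zeros: 1, 1, 2, 4; r = 1.5.
Inside |z| < r: 1, 1. Outside (|z| ≥ r): 2, 4.
p(0) = 8, so log|p(0)| = log(8) = 2.0794.
Apply Jensen: I(r) = log|p(0)| + Σ_k log(r/|z_k|), summed over zeros inside |z| < r.
  log(r/|z_k|) for z_k = 1: log(1.5/1) = 0.4055
  log(r/|z_k|) for z_k = 1: log(1.5/1) = 0.4055
  Outside zeros (2, 4) contribute nothing to the Jensen sum.
Sum over inside zeros: 0.8109.
I(r) = log|p(0)| + (inside sum) = 2.0794 + 0.8109 = 2.8904.
Note: since some zeros are outside |z| ≤ r, the simplified n·log(r) form does NOT apply — only the inside zeros contribute.

I(r) ≈ 2.8904.


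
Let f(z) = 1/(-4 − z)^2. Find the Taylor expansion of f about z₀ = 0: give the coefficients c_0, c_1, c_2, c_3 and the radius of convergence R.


Let w = z − z₀, so z = z₀ + w.
Then -4 − z = -4 − (z₀ + w) = (-4 − z₀) − w = -4 − w.
f(z) = 1/(-4 − w)^2 = (1/(-4)^2) · (1 − w/(-4))^{−2}.
By the binomial series (1−u)^{−2} = Σ_{n≥0} C(n+1, 1) u^n for |u|<1, with u = w/(-4):
  c_n = C(n+1, 1) / (-4)^(n+2).
  c_0 = 1/(-4)^2 = 1/16.
  c_1 = 2/(-4)^3 = -1/32.
  c_2 = 3/(-4)^4 = 3/256.
  c_3 = 4/(-4)^5 = -1/256.
The series is valid for |w/d| < 1, i.e. |z − z₀| < |d|.
Radius of convergence: R = |-4 − z₀| = |-4| = 4 (distance from z₀ to the singularity z = -4).

c_0 = 1/16, c_1 = -1/32, c_2 = 3/256, c_3 = -1/256; R = 4.


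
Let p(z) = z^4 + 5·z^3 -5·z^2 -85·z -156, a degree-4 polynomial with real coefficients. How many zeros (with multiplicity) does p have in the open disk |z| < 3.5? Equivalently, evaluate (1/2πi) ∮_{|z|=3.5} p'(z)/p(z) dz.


The zeros of p are: (-3 + 2i), (-3 - 2i), -3, 4.
Their magnitudes are: 3.606, 3.606, 3, 4.
Zeros with |z| < R = 3.5: -3.
Count = 1.
By the argument principle, (1/2πi) ∮_{|z|=R} p'(z)/p(z) dz equals exactly this count.

Number of zeros inside |z| < 3.5: 1.


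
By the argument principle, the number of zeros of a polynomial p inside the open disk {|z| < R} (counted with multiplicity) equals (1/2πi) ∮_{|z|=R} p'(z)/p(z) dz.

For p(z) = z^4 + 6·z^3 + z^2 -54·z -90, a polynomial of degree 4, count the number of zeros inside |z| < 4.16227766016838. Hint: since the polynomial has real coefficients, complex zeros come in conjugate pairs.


The zeros of p are: 3, (-3 + 1i), (-3 - 1i), -3.
Their magnitudes are: 3, 3.162, 3.162, 3.
Zeros with |z| < R = 4.16227766016838: 3, (-3 + 1i), (-3 - 1i), -3.
Count = 4.
By the argument principle, (1/2πi) ∮_{|z|=R} p'(z)/p(z) dz equals exactly this count.

Number of zeros inside |z| < 4.16227766016838: 4.


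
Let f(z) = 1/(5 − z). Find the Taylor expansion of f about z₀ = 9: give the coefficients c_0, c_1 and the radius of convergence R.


Let w = z − z₀, so z = z₀ + w.
Then 5 − z = 5 − (z₀ + w) = (5 − z₀) − w = -4 − w.
f(z) = 1/(-4 − w) = (1/(-4)) · 1/(1 − w/(-4)) = Σ_{n≥0} w^n / (-4)^(n+1).
So c_n = 1/(-4)^(n+1):
  c_0 = 1/(-4)^1 = -1/4.
  c_1 = 1/(-4)^2 = 1/16.
The series is valid for |w/d| < 1, i.e. |z − z₀| < |d|.
Radius of convergence: R = |5 − z₀| = |-4| = 4 (distance from z₀ to the singularity z = 5).

c_0 = -1/4, c_1 = 1/16; R = 4.


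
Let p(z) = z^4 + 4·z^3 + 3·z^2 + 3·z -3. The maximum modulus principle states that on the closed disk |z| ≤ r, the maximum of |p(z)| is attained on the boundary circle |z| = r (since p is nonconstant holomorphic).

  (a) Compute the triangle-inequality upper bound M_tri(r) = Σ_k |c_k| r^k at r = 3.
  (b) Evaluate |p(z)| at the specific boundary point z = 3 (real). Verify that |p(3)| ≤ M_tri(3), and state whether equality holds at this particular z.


Coefficients: c_0 = -3, c_1 = 3, c_2 = 3, c_3 = 4, c_4 = 1. Radius r = 3.
Part (a). Triangle bound: M_tri(r) = Σ_k |c_k| r^k
  = |-3|·3^0 + |3|·3^1 + |3|·3^2 + |4|·3^3 + |1|·3^4
  = 3 + 9 + 27 + 108 + 81 = 228.
This bounds M(r) := max_{|z|=r} |p(z)| from above; equality holds iff all terms c_k z^k can be made to align in phase at a single z on |z|=r.
Part (b). At z = 3 (real, on the circle |z| = r):
  p(3) = (-3)·3^0 + (3)·3^1 + (3)·3^2 + (4)·3^3 + (1)·3^4 = 222.
  |p(3)| = 222.
Check: |p(3)| = 222 ≤ 228 = M_tri(3). ✓ Equality does not hold at z = 3 (the coefficients have mixed signs, so the terms do not all align in phase there).

M_tri(3) = 228; |p(3)| = 222; equality at z=3: no.
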